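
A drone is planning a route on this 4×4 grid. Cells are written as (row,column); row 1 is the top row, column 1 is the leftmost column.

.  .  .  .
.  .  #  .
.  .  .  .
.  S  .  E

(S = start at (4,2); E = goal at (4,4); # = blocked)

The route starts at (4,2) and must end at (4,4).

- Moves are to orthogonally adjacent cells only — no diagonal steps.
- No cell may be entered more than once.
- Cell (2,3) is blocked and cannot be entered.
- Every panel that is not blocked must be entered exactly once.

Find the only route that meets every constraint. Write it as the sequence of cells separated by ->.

Need to visit all 15 open cells exactly once, starting at (4,2) and ending at (4,4).
Cell (1,1) has only two open neighbours ((2,1) and (1,2)), so the path must pass straight through it: one of those is the cell it's entered from and the other is where it exits.
Route from (4,2): left 1 to (4,1), up 1 to (3,1), right 1 to (3,2), up 1 to (2,2), left 1 to (2,1), up 1 to (1,1), right 3 to (1,4), down 2 to (3,4), left 1 to (3,3), down 1 to (4,3), right 1 to (4,4) — 14 moves in all.
Check: all 15 open cells covered.

(4,2) -> (4,1) -> (3,1) -> (3,2) -> (2,2) -> (2,1) -> (1,1) -> (1,2) -> (1,3) -> (1,4) -> (2,4) -> (3,4) -> (3,3) -> (4,3) -> (4,4)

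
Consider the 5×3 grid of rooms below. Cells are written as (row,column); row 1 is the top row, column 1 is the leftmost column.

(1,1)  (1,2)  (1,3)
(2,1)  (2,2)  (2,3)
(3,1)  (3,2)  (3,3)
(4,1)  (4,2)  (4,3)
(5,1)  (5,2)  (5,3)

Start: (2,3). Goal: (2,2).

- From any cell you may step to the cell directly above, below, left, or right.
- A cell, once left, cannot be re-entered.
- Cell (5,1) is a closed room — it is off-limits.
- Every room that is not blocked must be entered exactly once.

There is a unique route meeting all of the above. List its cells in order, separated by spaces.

Need to visit all 14 open cells exactly once, starting at (2,3) and ending at (2,2).
Cell (1,3) has only two open neighbours ((2,3) and (1,2)), so the path must pass straight through it: one of those is the cell it's entered from and the other is where it exits.
Route from (2,3): up to (1,3), 2× left (reaching (1,1)), 3× down (reaching (4,1)), right to (4,2), down to (5,2), right to (5,3), 2× up (reaching (3,3)), left to (3,2), up to (2,2) — 13 moves in all.
Check: all 14 open cells covered.

(2,3) (1,3) (1,2) (1,1) (2,1) (3,1) (4,1) (4,2) (5,2) (5,3) (4,3) (3,3) (3,2) (2,2)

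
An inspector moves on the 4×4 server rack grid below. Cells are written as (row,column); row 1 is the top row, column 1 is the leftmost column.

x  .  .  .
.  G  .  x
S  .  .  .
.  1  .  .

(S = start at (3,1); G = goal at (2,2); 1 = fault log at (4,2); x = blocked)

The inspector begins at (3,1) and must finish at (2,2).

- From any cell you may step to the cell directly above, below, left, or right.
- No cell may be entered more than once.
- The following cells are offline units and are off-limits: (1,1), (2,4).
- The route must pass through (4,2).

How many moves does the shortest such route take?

Any route passes through (4,2) somewhere between (3,1) and (2,2). Summing Manhattan distances along the two legs ((3,1) → (4,2) → (2,2)) gives a lower bound of 2 + 2 = 4 moves.
A route of 4 moves achieves this: (3,1) → (4,1) → (4,2) → (3,2) → (2,2).
Since 4 matches the lower bound, it is optimal.

4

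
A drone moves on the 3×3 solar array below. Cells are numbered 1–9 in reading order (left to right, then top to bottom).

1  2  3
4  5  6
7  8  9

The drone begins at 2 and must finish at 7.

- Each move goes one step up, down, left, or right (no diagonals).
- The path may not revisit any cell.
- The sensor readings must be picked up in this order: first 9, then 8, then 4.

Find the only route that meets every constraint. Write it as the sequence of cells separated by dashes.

The waypoints must appear in the order 9, 8, 4, with no cell reused.
Route from 2: right 1 to 3, down 2 to 9, left 1 to 8, up 1 to 5, left 1 to 4, down 1 to 7 — 7 moves in all.
Check: order respected (9 at step 3, 8 at step 4, 4 at step 6).

2 - 3 - 6 - 9 - 8 - 5 - 4 - 7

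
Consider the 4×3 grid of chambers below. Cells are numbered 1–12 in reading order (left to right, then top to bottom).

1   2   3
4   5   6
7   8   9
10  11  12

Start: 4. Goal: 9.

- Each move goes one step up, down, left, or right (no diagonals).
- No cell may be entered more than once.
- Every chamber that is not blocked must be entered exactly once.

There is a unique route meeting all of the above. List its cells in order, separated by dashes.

Need to visit all 12 open cells exactly once, starting at 4 and ending at 9.
Cell 1 has only two open neighbours (4 and 2), so the path must pass straight through it: one of those is the cell it's entered from and the other is where it exits.
Route from 4: up 1 to 1, right 2 to 3, down 1 to 6, left 1 to 5, down 1 to 8, left 1 to 7, down 1 to 10, right 2 to 12, up 1 to 9 — 11 moves in all.
Check: all 12 open cells covered.

4 - 1 - 2 - 3 - 6 - 5 - 8 - 7 - 10 - 11 - 12 - 9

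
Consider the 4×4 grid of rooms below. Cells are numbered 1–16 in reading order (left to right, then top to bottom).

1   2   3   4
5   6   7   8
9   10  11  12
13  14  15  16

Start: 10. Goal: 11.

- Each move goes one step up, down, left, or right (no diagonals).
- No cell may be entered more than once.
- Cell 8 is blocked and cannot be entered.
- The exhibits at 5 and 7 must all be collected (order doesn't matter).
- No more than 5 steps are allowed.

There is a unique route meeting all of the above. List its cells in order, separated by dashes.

10 - 9 - 5 - 6 - 7 - 11

The 5-move cap with required stops at 5, 7 leaves no slack for detours.
Route from 10: left 1 to 9, up 1 to 5, right 2 to 7, down 1 to 11 — 5 moves in all.
Check: all required cells visited; 5 ≤ 5 moves.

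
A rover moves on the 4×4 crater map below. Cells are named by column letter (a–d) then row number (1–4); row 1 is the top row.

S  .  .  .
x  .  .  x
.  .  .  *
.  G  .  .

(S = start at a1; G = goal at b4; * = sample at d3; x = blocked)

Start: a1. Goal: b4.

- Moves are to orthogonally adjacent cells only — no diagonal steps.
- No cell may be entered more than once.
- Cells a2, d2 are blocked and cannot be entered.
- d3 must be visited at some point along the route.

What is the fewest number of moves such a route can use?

Any route passes through d3 somewhere between a1 and b4. Summing Manhattan distances along the two legs (a1 → d3 → b4) gives a lower bound of 5 + 3 = 8 moves.
A route of 8 moves achieves this: a1 → b1 → b2 → b3 → c3 → d3 → d4 → c4 → b4.
Since 8 matches the lower bound, it is optimal.

8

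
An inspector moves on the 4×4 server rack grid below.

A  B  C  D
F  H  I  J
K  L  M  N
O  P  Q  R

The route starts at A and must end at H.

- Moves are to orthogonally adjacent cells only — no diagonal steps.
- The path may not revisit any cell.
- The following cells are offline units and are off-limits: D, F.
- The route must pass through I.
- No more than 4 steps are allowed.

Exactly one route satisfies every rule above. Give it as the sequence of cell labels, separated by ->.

The budget equals the shortest possible length, so every move has to be on a shortest route through the required cells.
Route from A: 2× right (reaching C), down to I, left to H — 4 moves in all.
Check: all required cells visited; 4 ≤ 4 moves.

A -> B -> C -> I -> H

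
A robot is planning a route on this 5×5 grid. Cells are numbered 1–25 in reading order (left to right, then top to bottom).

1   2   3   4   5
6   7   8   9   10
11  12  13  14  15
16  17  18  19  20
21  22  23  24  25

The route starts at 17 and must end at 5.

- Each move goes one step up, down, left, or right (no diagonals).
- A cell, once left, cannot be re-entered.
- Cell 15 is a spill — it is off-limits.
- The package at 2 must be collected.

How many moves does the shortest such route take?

Any route passes through 2 somewhere between 17 and 5. Summing Manhattan distances along the two legs (17 → 2 → 5) gives a lower bound of 3 + 3 = 6 moves.
A route of 6 moves achieves this: 17 → 12 → 7 → 2 → 3 → 4 → 5.
Since 6 matches the lower bound, it is optimal.

6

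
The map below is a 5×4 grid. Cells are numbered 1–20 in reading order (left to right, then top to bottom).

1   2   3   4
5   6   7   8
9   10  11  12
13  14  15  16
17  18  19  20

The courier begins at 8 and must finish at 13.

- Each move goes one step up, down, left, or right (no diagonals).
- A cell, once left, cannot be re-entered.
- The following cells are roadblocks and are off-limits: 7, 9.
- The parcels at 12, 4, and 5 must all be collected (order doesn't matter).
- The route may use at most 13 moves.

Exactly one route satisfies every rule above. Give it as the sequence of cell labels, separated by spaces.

The 13-move cap with required stops at 12, 4, 5 leaves no slack for detours.
Route from 8: up 1 to 4, left 3 to 1, down 1 to 5, right 1 to 6, down 1 to 10, right 2 to 12, down 1 to 16, left 3 to 13 — 13 moves in all.
Check: all required cells visited; 13 ≤ 13 moves.

8 4 3 2 1 5 6 10 11 12 16 15 14 13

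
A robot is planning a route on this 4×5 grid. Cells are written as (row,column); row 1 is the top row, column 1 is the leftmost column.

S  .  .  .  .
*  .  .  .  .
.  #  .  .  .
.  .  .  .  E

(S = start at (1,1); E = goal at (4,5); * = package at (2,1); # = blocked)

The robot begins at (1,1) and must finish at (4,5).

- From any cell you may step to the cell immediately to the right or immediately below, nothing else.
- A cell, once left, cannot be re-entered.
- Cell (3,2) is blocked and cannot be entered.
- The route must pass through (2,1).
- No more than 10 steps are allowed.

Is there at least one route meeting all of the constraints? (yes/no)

yes

One route that works: (1,1) → (2,1) → (3,1) → (4,1) → (4,2) → (4,3) → (4,4) → (4,5).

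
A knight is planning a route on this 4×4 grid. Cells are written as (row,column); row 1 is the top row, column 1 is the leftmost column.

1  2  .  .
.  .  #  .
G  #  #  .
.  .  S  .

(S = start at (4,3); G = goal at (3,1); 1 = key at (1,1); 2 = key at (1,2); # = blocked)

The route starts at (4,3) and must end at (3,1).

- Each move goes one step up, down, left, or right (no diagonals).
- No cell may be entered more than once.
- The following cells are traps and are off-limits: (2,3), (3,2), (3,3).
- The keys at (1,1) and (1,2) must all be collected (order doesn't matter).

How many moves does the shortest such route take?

9

Any route passes through (1,1) and (1,2) in some order between (4,3) and (3,1). Summing Manhattan distances along each leg and taking the cheapest ordering ((4,3) → (1,2) → (1,1) → (3,1)) gives a lower bound of 4 + 1 + 2 = 7 moves.
That bound ignores the blocked cells. Measuring each leg by the fewest moves that actually steer around them ((4,3)→(1,1): 5; (1,1)→(1,2): 1; (1,2)→(3,1): 3) raises the lower bound to 9.
A route of 9 moves exists: (4,3) → (4,4) → (3,4) → (2,4) → (1,4) → (1,3) → (1,2) → (1,1) → (2,1) → (3,1).
Since 9 matches that lower bound, it is optimal.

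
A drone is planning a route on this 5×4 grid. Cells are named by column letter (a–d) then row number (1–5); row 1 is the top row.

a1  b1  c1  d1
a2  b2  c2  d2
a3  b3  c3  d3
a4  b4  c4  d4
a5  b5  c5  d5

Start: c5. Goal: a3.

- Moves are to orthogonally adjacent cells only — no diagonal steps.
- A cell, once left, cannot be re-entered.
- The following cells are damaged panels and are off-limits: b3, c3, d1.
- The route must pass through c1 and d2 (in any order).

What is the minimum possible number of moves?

Any route passes through c1 and d2 in some order between c5 and a3. Summing Manhattan distances along each leg and taking the cheapest ordering (c5 → c1 → d2 → a3) gives a lower bound of 4 + 2 + 4 = 10 moves.
A route of 10 moves achieves this: c5 → c4 → d4 → d3 → d2 → c2 → c1 → b1 → b2 → a2 → a3.
Since 10 matches the lower bound, it is optimal.

10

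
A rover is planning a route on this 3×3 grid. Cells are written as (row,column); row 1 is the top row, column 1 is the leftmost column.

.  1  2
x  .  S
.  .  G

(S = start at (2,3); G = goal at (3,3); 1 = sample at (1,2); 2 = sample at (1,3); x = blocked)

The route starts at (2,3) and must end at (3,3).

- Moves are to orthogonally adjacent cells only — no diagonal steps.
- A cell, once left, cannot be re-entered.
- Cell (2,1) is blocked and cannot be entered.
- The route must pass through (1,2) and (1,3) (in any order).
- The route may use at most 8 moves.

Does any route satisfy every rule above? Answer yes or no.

One route that works: (2,3) → (1,3) → (1,2) → (2,2) → (3,2) → (3,3).

yes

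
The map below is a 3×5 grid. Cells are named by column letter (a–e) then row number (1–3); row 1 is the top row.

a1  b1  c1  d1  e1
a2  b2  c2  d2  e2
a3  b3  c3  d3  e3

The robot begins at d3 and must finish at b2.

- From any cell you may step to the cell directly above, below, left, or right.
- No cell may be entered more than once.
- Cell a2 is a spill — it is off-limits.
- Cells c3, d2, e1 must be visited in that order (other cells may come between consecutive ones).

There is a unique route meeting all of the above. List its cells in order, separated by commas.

The waypoints must appear in the order c3, d2, e1, with no cell reused.
Route from d3: left to c3, up to c2, 2× right (reaching e2), up to e1, 3× left (reaching b1), down to b2 — 9 moves in all.
Check: order respected (c3 at step 1, d2 at step 3, e1 at step 5).

d3, c3, c2, d2, e2, e1, d1, c1, b1, b2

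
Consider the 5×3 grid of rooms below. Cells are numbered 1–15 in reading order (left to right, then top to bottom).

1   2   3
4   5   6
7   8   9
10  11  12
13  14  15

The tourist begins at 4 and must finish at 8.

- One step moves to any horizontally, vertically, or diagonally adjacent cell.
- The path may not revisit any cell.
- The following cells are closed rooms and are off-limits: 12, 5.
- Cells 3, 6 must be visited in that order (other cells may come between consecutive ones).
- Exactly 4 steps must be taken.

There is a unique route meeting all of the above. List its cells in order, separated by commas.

4, 2, 3, 6, 8

The waypoints must appear in the order 3, 6, with no cell reused.
Route from 4: up-right 1 to 2, right 1 to 3, down 1 to 6, down-left 1 to 8 — 4 moves in all.
Check: order respected (3 at step 2, 6 at step 3); 4 moves as required.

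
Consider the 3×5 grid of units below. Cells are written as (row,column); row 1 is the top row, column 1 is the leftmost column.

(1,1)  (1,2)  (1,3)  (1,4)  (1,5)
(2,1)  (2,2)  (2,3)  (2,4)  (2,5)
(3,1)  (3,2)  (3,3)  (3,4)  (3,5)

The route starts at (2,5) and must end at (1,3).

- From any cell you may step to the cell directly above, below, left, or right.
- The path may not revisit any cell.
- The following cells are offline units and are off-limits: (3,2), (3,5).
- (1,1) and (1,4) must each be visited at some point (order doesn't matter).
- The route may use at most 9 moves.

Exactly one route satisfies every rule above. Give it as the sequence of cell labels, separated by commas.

(2,5), (1,5), (1,4), (2,4), (2,3), (2,2), (2,1), (1,1), (1,2), (1,3)

The 9-move cap with required stops at (1,1), (1,4) leaves no slack for detours.
Route from (2,5): up to (1,5), left to (1,4), down to (2,4), 3× left (reaching (2,1)), up to (1,1), 2× right (reaching (1,3)) — 9 moves in all.
Check: all required cells visited; 9 ≤ 9 moves.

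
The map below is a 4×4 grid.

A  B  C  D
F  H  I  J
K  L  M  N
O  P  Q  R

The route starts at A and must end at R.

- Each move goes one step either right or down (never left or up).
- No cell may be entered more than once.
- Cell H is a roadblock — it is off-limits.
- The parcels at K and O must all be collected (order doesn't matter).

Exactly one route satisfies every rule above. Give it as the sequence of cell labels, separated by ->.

Moves only go right or down, so the column and row indices never decrease.
Route from A: down 3 to O, right 3 to R — 6 moves in all.
Check: all required cells visited.

A -> F -> K -> O -> P -> Q -> R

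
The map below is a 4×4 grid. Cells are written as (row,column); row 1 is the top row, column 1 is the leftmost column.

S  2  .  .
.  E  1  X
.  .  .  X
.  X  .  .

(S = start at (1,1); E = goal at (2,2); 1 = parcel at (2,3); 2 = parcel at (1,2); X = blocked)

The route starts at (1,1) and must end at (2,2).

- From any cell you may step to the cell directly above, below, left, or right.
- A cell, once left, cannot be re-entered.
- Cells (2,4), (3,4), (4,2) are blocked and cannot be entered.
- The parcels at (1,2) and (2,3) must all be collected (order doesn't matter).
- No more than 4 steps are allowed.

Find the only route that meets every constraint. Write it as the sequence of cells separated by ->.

Any route must reach (1,2) and (2,3) and still end at (2,2) within 4 moves, so the order of the required stops is forced.
Route from (1,1): right 2 to (1,3), down 1 to (2,3), left 1 to (2,2) — 4 moves in all.
Check: all required cells visited; 4 ≤ 4 moves.

(1,1) -> (1,2) -> (1,3) -> (2,3) -> (2,2)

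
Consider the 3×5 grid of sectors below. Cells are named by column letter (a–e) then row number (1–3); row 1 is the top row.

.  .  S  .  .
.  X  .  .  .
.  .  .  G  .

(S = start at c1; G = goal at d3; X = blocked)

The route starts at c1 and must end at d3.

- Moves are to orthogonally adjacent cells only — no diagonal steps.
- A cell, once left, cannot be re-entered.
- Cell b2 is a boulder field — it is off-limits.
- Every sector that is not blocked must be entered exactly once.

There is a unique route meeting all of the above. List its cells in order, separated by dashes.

Need to visit all 14 open cells exactly once, starting at c1 and ending at d3.
Cell b1 has only two open neighbours (a1 and c1), so the path must pass straight through it: one of those is the cell it's entered from and the other is where it exits.
Route from c1: left 2 to a1, down 2 to a3, right 2 to c3, up 1 to c2, right 1 to d2, up 1 to d1, right 1 to e1, down 2 to e3, left 1 to d3 — 13 moves in all.
Check: all 14 open cells covered.

c1 - b1 - a1 - a2 - a3 - b3 - c3 - c2 - d2 - d1 - e1 - e2 - e3 - d3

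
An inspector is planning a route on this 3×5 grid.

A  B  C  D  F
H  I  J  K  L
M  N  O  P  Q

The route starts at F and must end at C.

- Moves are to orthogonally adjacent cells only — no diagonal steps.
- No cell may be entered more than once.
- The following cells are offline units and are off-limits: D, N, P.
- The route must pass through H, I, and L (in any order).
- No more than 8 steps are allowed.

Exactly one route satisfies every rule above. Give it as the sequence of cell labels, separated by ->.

F -> L -> K -> J -> I -> H -> A -> B -> C

The budget equals the shortest possible length, so every move has to be on a shortest route through the required cells.
Route from F: down to L, 4× left (reaching H), up to A, 2× right (reaching C) — 8 moves in all.
Check: all required cells visited; 8 ≤ 8 moves.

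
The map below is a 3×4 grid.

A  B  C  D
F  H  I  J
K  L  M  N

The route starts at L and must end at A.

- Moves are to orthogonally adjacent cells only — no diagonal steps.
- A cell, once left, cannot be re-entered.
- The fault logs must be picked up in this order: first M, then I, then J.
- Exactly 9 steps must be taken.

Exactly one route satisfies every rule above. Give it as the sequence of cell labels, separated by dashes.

L - M - I - J - D - C - B - H - F - A

The waypoints must appear in the order M, I, J, with no cell reused.
Route from L: right to M, up to I, right to J, up to D, 2× left (reaching B), down to H, left to F, up to A — 9 moves in all.
Check: order respected (M at step 1, I at step 2, J at step 3); 9 moves as required.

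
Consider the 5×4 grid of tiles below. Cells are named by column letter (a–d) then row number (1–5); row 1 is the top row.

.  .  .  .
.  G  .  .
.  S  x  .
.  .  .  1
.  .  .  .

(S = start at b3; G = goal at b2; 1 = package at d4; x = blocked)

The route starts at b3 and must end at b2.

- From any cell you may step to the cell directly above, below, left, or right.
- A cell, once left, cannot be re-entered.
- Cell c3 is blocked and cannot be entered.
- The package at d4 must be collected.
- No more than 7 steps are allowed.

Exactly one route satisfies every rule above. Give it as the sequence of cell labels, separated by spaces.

b3 b4 c4 d4 d3 d2 c2 b2

The budget equals the shortest possible length, so every move has to be on a shortest route through the required cells.
Route from b3: down to b4, 2× right (reaching d4), 2× up (reaching d2), 2× left (reaching b2) — 7 moves in all.
Check: all required cells visited; 7 ≤ 7 moves.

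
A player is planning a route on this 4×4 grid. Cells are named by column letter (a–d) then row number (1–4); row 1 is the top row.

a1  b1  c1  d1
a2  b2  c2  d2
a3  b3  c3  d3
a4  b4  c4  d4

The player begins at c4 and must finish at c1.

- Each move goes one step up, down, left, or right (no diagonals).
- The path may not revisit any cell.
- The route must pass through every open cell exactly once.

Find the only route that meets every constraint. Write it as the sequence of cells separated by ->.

c4 -> d4 -> d3 -> c3 -> b3 -> b4 -> a4 -> a3 -> a2 -> a1 -> b1 -> b2 -> c2 -> d2 -> d1 -> c1

Need to visit all 16 open cells exactly once, starting at c4 and ending at c1.
Cell d1 has only two open neighbours (d2 and c1), so the path must pass straight through it: one of those is the cell it's entered from and the other is where it exits.
Route from c4: right 1 to d4, up 1 to d3, left 2 to b3, down 1 to b4, left 1 to a4, up 3 to a1, right 1 to b1, down 1 to b2, right 2 to d2, up 1 to d1, left 1 to c1 — 15 moves in all.
Check: all 16 open cells covered.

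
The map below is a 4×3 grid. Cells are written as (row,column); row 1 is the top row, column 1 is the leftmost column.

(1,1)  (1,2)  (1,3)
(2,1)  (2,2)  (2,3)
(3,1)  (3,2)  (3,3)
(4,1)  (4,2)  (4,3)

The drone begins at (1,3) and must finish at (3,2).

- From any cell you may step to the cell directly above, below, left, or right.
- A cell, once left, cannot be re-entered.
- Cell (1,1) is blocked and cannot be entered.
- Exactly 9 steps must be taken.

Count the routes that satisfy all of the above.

Need simple routes of exactly 9 moves from (1,3) to (3,2) (Manhattan distance 3, so 3 moves are spent on a detour and 3 undoing it).
Enumerating: (1,3) (2,3) (3,3) (4,3) (4,2) (4,1) (3,1) (2,1) (2,2) (3,2) | (1,3) (2,3) (2,2) (2,1) (3,1) (4,1) (4,2) (4,3) (3,3) (3,2) | (1,3) (1,2) (2,2) (2,1) (3,1) (4,1) (4,2) (4,3) (3,3) (3,2) | (1,3) (1,2) (2,2) (2,3) (3,3) (4,3) (4,2) (4,1) (3,1) (3,2).
That gives 4 routes.

4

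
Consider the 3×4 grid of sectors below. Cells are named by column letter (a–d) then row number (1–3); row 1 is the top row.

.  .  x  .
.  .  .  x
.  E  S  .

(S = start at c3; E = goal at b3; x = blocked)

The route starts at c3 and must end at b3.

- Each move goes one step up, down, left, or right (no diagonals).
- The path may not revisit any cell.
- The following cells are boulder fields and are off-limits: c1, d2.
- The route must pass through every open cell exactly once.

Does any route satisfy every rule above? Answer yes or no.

Cell d3 has only one open neighbour but is neither the start nor the goal, so a Hamiltonian route would have to both enter and leave it through the same neighbour — impossible without revisiting.

no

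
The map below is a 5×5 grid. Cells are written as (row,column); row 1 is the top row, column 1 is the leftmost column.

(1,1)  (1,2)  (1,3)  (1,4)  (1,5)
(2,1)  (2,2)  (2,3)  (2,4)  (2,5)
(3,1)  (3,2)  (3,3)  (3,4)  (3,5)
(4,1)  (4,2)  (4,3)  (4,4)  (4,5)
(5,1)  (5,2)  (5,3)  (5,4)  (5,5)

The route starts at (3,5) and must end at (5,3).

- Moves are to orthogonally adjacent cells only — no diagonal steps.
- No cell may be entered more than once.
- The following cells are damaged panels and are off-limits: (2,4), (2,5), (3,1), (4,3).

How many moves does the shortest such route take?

The Manhattan distance from (3,5) to (5,3) is |3−5| + |5−3| = 4, so at least 4 moves are needed.
A route of 4 moves achieves this: (3,5) → (4,5) → (5,5) → (5,4) → (5,3).
Since 4 matches the lower bound, it is optimal.

4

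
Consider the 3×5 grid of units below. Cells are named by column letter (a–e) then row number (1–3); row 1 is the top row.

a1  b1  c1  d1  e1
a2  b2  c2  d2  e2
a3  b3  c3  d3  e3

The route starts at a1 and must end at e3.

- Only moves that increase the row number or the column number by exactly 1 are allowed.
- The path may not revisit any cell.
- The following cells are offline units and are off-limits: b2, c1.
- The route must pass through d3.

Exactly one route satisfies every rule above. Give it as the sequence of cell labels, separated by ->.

a1 -> a2 -> a3 -> b3 -> c3 -> d3 -> e3

Moves only go right or down, so the column and row indices never decrease.
Route from a1: 2× down (reaching a3), 4× right (reaching e3) — 6 moves in all.
Check: all required cells visited.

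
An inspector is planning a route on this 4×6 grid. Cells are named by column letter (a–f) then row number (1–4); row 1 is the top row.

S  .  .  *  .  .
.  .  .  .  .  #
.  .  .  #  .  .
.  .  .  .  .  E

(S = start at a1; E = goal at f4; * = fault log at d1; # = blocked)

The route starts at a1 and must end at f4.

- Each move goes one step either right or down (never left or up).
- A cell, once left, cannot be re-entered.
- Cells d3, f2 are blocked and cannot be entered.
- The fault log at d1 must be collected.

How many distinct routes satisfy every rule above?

A right/down-only route from a1 to f4 makes exactly 3 down-moves and 5 right-moves in some order.
With no other constraints that would be C(8,3) = 56 routes.
Split at d1 and multiply the segment counts (each segment already excludes blocked cells): a1→d1: 1; d1→f4: 4; product = 4.
That gives 4 routes.

4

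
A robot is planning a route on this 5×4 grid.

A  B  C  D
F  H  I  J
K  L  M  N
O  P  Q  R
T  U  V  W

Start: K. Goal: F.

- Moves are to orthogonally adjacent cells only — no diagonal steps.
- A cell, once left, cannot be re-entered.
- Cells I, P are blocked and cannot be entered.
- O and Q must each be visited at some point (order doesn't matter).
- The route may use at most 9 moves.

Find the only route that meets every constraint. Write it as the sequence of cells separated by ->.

K -> O -> T -> U -> V -> Q -> M -> L -> H -> F

The 9-move cap with required stops at O, Q leaves no slack for detours.
Route from K: down 2 to T, right 2 to V, up 2 to M, left 1 to L, up 1 to H, left 1 to F — 9 moves in all.
Check: all required cells visited; 9 ≤ 9 moves.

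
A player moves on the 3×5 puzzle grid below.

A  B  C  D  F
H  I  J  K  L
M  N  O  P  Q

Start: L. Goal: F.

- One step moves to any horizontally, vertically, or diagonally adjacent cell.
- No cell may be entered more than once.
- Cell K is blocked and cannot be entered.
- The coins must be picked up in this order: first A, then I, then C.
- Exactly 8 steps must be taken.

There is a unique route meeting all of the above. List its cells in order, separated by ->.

The waypoints must appear in the order A, I, C, with no cell reused.
Route from L: down-left 1 to P, up-left 2 to B, left 1 to A, down-right 1 to I, up-right 1 to C, right 2 to F — 8 moves in all.
Check: order respected (A at step 4, I at step 5, C at step 6); 8 moves as required.

L -> P -> J -> B -> A -> I -> C -> D -> F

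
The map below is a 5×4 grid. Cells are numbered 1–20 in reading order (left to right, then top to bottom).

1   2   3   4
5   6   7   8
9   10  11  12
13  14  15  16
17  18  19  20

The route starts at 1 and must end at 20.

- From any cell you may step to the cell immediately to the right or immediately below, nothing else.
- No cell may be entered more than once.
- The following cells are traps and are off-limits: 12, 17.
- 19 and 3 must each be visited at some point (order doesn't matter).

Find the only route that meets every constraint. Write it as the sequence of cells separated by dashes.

Moves only go right or down, so the column and row indices never decrease.
Route from 1: right 2 to 3, down 4 to 19, right 1 to 20 — 7 moves in all.
Check: all required cells visited.

1 - 2 - 3 - 7 - 11 - 15 - 19 - 20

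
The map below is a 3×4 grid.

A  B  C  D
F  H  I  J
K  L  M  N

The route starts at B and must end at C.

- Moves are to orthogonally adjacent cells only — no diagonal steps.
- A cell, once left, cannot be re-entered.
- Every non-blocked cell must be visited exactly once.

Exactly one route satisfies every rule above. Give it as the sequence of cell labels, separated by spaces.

B A F K L H I M N J D C

Need to visit all 12 open cells exactly once, starting at B and ending at C.
Route from B: left 1 to A, down 2 to K, right 1 to L, up 1 to H, right 1 to I, down 1 to M, right 1 to N, up 2 to D, left 1 to C — 11 moves in all.
Check: all 12 open cells covered.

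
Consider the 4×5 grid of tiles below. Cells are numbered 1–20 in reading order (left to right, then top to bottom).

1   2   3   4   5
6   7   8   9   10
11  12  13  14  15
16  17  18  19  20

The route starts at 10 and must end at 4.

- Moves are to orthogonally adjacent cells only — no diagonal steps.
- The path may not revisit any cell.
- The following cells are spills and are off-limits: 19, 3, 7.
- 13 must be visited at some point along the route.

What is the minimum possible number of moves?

6

Any route passes through 13 somewhere between 10 and 4. Summing Manhattan distances along the two legs (10 → 13 → 4) gives a lower bound of 3 + 3 = 6 moves.
A route of 6 moves achieves this: 10 → 15 → 14 → 13 → 8 → 9 → 4.
Since 6 matches the lower bound, it is optimal.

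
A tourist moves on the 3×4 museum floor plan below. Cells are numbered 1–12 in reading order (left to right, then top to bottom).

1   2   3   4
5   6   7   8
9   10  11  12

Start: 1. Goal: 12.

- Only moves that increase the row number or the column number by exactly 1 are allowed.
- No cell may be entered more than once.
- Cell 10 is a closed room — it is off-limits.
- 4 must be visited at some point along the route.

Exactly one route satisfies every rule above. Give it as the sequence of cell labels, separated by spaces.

1 2 3 4 8 12

Moves only go right or down, so the column and row indices never decrease.
Route from 1: 3× right (reaching 4), 2× down (reaching 12) — 5 moves in all.
Check: all required cells visited.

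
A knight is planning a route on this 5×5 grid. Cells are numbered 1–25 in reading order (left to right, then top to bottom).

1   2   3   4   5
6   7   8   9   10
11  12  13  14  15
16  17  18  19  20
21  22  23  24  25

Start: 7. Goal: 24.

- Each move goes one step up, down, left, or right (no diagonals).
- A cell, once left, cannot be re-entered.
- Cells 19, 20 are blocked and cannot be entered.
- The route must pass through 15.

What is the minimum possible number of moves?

9

Any route passes through 15 somewhere between 7 and 24. Summing Manhattan distances along the two legs (7 → 15 → 24) gives a lower bound of 4 + 3 = 7 moves.
That bound ignores the blocked cells. Measuring each leg by the fewest moves that actually steer around them (7→15: 4; 15→24: 5) raises the lower bound to 9.
A route of 9 moves exists: 7 → 8 → 9 → 10 → 15 → 14 → 13 → 18 → 23 → 24.
Since 9 matches that lower bound, it is optimal.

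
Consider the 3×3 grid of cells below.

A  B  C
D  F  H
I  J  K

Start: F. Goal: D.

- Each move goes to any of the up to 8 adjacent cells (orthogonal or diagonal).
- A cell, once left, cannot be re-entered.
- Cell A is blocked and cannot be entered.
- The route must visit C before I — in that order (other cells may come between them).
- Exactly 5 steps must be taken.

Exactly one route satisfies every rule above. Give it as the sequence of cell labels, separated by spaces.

The waypoints must appear in the order C, I, with no cell reused.
Route from F: up-right to C, down to H, down-left to J, left to I, up to D — 5 moves in all.
Check: order respected (C at step 1, I at step 4); 5 moves as required.

F C H J I D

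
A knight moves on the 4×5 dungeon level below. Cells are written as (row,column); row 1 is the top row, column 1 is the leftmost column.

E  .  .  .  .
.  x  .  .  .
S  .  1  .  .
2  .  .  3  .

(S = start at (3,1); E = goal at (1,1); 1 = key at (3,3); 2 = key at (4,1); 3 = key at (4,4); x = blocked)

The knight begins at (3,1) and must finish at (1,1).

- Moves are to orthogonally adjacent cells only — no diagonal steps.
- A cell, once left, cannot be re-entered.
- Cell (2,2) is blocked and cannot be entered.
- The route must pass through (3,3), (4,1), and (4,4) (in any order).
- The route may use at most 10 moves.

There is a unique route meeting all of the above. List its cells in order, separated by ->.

(3,1) -> (4,1) -> (4,2) -> (4,3) -> (4,4) -> (3,4) -> (3,3) -> (2,3) -> (1,3) -> (1,2) -> (1,1)

Any route must reach (3,3), (4,1), and (4,4) and still end at (1,1) within 10 moves, so the order of the required stops is forced.
Route from (3,1): down 1 to (4,1), right 3 to (4,4), up 1 to (3,4), left 1 to (3,3), up 2 to (1,3), left 2 to (1,1) — 10 moves in all.
Check: all required cells visited; 10 ≤ 10 moves.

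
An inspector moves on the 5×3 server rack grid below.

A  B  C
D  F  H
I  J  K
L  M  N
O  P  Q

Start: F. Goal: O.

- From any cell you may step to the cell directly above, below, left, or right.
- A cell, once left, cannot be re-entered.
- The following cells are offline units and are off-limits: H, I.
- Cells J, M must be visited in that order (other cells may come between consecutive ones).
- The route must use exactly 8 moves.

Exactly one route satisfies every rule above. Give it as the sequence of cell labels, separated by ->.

F -> J -> K -> N -> Q -> P -> M -> L -> O

The waypoints must appear in the order J, M, with no cell reused.
Route from F: down to J, right to K, 2× down (reaching Q), left to P, up to M, left to L, down to O — 8 moves in all.
Check: order respected (J at step 1, M at step 6); 8 moves as required.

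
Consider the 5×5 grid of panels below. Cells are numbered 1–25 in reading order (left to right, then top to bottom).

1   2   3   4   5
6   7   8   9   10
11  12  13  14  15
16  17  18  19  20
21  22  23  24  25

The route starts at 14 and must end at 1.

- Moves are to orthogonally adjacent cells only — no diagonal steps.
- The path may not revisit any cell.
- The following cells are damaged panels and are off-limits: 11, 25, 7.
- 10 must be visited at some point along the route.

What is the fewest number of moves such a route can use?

Any route passes through 10 somewhere between 14 and 1. Summing Manhattan distances along the two legs (14 → 10 → 1) gives a lower bound of 2 + 5 = 7 moves.
A route of 7 moves achieves this: 14 → 9 → 10 → 5 → 4 → 3 → 2 → 1.
Since 7 matches the lower bound, it is optimal.

7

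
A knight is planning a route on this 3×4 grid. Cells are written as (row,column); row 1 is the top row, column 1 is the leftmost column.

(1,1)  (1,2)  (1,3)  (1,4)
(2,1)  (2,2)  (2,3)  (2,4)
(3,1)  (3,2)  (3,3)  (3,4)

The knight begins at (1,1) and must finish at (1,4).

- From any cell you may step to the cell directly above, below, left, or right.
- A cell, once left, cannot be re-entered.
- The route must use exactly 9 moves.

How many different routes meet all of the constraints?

Need simple routes of exactly 9 moves from (1,1) to (1,4) (Manhattan distance 3, so 3 moves are spent on a detour and 3 undoing it).
Branch systematically from the start, pruning whenever the remaining move budget drops below the Manhattan distance to (1,4) or differs from it in parity. Grouping the completions by first move — via (2,1): 6; via (1,2): 5 — and summing: 6 + 5 = 11.
That gives 11 routes.

11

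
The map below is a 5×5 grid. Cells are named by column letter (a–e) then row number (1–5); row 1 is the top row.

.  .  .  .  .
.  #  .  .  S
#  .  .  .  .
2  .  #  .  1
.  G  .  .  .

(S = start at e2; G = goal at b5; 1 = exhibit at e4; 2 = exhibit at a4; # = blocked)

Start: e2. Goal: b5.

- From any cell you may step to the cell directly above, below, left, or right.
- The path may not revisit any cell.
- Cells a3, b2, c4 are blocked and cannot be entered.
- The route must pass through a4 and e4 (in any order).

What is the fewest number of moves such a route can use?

10

Any route passes through a4 and e4 in some order between e2 and b5. Summing Manhattan distances along each leg and taking the cheapest ordering (e2 → e4 → a4 → b5) gives a lower bound of 2 + 4 + 2 = 8 moves.
That bound ignores the blocked cells. Measuring each leg by the fewest moves that actually steer around them (e2→e4: 2; e4→a4: 6; a4→b5: 2) raises the lower bound to 10.
A route of 10 moves exists: e2 → e3 → e4 → d4 → d3 → c3 → b3 → b4 → a4 → a5 → b5.
Since 10 matches that lower bound, it is optimal.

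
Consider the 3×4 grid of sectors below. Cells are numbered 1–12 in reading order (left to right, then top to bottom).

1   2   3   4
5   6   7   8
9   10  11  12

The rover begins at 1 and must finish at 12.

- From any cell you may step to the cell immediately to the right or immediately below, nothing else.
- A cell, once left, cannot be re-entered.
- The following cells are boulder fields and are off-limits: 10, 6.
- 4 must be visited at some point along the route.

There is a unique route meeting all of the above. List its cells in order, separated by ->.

Moves only go right or down, so the column and row indices never decrease.
Route from 1: 3× right (reaching 4), 2× down (reaching 12) — 5 moves in all.
Check: all required cells visited.

1 -> 2 -> 3 -> 4 -> 8 -> 12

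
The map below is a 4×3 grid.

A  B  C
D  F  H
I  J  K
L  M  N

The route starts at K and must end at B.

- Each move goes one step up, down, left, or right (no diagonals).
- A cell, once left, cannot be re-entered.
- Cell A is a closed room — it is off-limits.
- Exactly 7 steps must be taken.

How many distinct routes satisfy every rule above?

Need simple routes of exactly 7 moves from K to B (Manhattan distance 3, so 2 moves are spent on a detour and 2 undoing it).
Enumerating: K N M J F H C B | K N M J I D F B | K N M L I D F B | K N M L I J F B | K J M L I D F B | K J I D F H C B.
That gives 6 routes.

6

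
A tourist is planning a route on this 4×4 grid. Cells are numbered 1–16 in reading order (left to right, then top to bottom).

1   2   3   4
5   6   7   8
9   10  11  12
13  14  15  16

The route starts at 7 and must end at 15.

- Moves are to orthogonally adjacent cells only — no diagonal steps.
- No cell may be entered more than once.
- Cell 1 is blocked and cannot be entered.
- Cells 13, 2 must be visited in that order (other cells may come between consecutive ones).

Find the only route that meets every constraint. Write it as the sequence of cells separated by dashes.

The waypoints must appear in the order 13, 2, with no cell reused.
Route from 7: down to 11, left to 10, down to 14, left to 13, 2× up (reaching 5), right to 6, up to 2, 2× right (reaching 4), 3× down (reaching 16), left to 15 — 14 moves in all.
Check: order respected (13 at step 4, 2 at step 8).

7 - 11 - 10 - 14 - 13 - 9 - 5 - 6 - 2 - 3 - 4 - 8 - 12 - 16 - 15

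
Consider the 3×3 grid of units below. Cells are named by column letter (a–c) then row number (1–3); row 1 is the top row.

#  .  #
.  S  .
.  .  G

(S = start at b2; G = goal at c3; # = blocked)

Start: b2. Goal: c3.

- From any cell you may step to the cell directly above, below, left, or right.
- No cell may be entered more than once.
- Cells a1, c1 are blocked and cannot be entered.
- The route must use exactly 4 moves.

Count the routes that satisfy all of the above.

1

Need simple routes of exactly 4 moves from b2 to c3 (Manhattan distance 2, so 1 moves are spent on a detour and 1 undoing it).
Enumerating: b2 a2 a3 b3 c3.
That gives 1 route.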